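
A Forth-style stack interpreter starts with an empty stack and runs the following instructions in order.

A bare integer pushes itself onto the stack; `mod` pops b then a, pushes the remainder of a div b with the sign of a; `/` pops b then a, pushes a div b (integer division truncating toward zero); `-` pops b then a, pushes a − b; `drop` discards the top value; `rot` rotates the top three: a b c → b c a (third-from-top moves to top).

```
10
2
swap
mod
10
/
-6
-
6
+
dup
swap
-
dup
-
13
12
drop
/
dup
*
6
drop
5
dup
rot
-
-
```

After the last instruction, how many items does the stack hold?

1

10    10
2     10 2
swap  2 10
mod   2
10    2 10
/     0
-6    0 -6
-     6
6     6 6
+     12
dup   12 12
swap  12 12
-     0
dup   0 0
-     0
13    0 13
12    0 13 12
drop  0 13
/     0
dup   0 0
*     0
6     0 6
drop  0
5     0 5
dup   0 5 5
rot   5 5 0
-     5 5
-     0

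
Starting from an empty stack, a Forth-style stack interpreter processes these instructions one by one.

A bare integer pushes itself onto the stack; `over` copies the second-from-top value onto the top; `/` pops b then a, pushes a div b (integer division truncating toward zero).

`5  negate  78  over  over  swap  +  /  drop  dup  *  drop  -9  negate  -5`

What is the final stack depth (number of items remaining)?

5       [5]
negate  [-5]
78      [-5, 78]
over    [-5, 78, -5]
over    [-5, 78, -5, 78]
swap    [-5, 78, 78, -5]
+       [-5, 78, 73]
/       [-5, 1]
drop    [-5]
dup     [-5, -5]
*       [25]
drop    []
-9      [-9]
negate  [9]
-5      [9, -5]

2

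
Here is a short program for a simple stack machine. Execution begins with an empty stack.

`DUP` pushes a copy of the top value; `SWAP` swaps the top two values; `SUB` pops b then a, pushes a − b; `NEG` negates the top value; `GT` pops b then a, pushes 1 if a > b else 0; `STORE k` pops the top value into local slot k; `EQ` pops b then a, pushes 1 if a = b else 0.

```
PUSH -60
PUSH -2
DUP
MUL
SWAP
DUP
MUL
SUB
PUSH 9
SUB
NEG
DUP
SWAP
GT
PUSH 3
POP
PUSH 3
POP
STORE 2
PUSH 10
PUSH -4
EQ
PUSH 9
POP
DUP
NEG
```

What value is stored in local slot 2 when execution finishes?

PUSH -60 → -60
PUSH -2  → -60 -2
DUP      → -60 -2 -2
MUL      → -60 4
SWAP     → 4 -60
DUP      → 4 -60 -60
MUL      → 4 3600
SUB      → -3596
PUSH 9   → -3596 9
SUB      → -3605
NEG      → 3605
DUP      → 3605 3605
SWAP     → 3605 3605
GT       → 0
PUSH 3   → 0 3
POP      → 0
PUSH 3   → 0 3
POP      → 0
STORE 2  → (empty)
PUSH 10  → 10
PUSH -4  → 10 -4
EQ       → 0
PUSH 9   → 0 9
POP      → 0
DUP      → 0 0
NEG      → 0 0

0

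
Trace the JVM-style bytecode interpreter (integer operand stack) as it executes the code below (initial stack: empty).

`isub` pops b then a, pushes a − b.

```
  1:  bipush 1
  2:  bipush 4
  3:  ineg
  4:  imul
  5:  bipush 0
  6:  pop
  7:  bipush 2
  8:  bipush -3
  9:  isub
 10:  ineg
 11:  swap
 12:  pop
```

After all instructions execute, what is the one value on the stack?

-5

bipush 1  : 1
bipush 4  : 1 4
ineg      : 1 -4
imul      : -4
bipush 0  : -4 0
pop       : -4
bipush 2  : -4 2
bipush -3 : -4 2 -3
isub      : -4 5
ineg      : -4 -5
swap      : -5 -4
pop       : -5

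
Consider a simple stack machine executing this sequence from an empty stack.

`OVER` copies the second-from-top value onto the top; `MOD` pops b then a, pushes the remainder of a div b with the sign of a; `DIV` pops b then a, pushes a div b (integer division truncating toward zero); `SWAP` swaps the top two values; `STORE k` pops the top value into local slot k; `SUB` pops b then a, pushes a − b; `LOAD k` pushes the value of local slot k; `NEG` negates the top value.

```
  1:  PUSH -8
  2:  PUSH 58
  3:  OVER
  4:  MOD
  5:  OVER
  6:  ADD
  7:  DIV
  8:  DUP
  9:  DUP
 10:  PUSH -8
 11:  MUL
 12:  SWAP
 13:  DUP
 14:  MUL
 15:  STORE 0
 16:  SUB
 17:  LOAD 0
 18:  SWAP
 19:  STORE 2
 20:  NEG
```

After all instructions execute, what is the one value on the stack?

-1

PUSH -8 -> [-8]
PUSH 58 -> [-8, 58]
OVER    -> [-8, 58, -8]
MOD     -> [-8, 2]
OVER    -> [-8, 2, -8]
ADD     -> [-8, -6]
DIV     -> [1]
DUP     -> [1, 1]
DUP     -> [1, 1, 1]
PUSH -8 -> [1, 1, 1, -8]
MUL     -> [1, 1, -8]
SWAP    -> [1, -8, 1]
DUP     -> [1, -8, 1, 1]
MUL     -> [1, -8, 1]
STORE 0 -> [1, -8]
SUB     -> [9]
LOAD 0  -> [9, 1]
SWAP    -> [1, 9]
STORE 2 -> [1]
NEG     -> [-1]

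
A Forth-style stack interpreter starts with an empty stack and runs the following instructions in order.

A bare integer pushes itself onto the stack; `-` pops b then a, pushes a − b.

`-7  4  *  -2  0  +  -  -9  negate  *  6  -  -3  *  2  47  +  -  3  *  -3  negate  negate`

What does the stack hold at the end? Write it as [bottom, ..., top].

[2013, -3]

-7     -> -7
4      -> -7 4
*      -> -28
-2     -> -28 -2
0      -> -28 -2 0
+      -> -28 -2
-      -> -26
-9     -> -26 -9
negate -> -26 9
*      -> -234
6      -> -234 6
-      -> -240
-3     -> -240 -3
*      -> 720
2      -> 720 2
47     -> 720 2 47
+      -> 720 49
-      -> 671
3      -> 671 3
*      -> 2013
-3     -> 2013 -3
negate -> 2013 3
negate -> 2013 -3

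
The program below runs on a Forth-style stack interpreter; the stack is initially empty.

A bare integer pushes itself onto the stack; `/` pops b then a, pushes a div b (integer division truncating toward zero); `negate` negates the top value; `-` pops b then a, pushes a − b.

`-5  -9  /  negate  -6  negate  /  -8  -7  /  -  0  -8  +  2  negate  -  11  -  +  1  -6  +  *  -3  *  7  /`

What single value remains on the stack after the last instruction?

-38

-5     → -5
-9     → -5 -9
/      → 0
negate → 0
-6     → 0 -6
negate → 0 6
/      → 0
-8     → 0 -8
-7     → 0 -8 -7
/      → 0 1
-      → -1
0      → -1 0
-8     → -1 0 -8
+      → -1 -8
2      → -1 -8 2
negate → -1 -8 -2
-      → -1 -6
11     → -1 -6 11
-      → -1 -17
+      → -18
1      → -18 1
-6     → -18 1 -6
+      → -18 -5
*      → 90
-3     → 90 -3
*      → -270
7      → -270 7
/      → -38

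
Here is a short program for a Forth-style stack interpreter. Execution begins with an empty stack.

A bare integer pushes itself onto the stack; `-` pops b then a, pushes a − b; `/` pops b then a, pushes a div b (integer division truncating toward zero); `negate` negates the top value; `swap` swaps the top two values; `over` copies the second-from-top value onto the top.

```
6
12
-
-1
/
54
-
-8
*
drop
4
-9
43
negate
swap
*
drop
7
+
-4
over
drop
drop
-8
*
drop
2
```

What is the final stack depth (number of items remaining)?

1

6      -> 6
12     -> 6 12
-      -> -6
-1     -> -6 -1
/      -> 6
54     -> 6 54
-      -> -48
-8     -> -48 -8
*      -> 384
drop   -> (empty)
4      -> 4
-9     -> 4 -9
43     -> 4 -9 43
negate -> 4 -9 -43
swap   -> 4 -43 -9
*      -> 4 387
drop   -> 4
7      -> 4 7
+      -> 11
-4     -> 11 -4
over   -> 11 -4 11
drop   -> 11 -4
drop   -> 11
-8     -> 11 -8
*      -> -88
drop   -> (empty)
2      -> 2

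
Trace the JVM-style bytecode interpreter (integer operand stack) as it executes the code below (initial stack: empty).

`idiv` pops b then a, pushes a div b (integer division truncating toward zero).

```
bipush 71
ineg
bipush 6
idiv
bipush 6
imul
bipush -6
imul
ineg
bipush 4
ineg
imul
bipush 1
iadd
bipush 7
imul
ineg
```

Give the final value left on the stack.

bipush 71  71
ineg       -71
bipush 6   -71 6
idiv       -11
bipush 6   -11 6
imul       -66
bipush -6  -66 -6
imul       396
ineg       -396
bipush 4   -396 4
ineg       -396 -4
imul       1584
bipush 1   1584 1
iadd       1585
bipush 7   1585 7
imul       11095
ineg       -11095

-11095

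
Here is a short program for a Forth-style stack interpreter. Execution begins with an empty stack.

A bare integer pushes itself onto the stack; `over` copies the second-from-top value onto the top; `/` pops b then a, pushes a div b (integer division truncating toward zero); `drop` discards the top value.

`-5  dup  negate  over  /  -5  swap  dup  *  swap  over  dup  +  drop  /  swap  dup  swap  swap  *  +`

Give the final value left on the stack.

-5     → [-5]
dup    → [-5, -5]
negate → [-5, 5]
over   → [-5, 5, -5]
/      → [-5, -1]
-5     → [-5, -1, -5]
swap   → [-5, -5, -1]
dup    → [-5, -5, -1, -1]
*      → [-5, -5, 1]
swap   → [-5, 1, -5]
over   → [-5, 1, -5, 1]
dup    → [-5, 1, -5, 1, 1]
+      → [-5, 1, -5, 2]
drop   → [-5, 1, -5]
/      → [-5, 0]
swap   → [0, -5]
dup    → [0, -5, -5]
swap   → [0, -5, -5]
swap   → [0, -5, -5]
*      → [0, 25]
+      → [25]

25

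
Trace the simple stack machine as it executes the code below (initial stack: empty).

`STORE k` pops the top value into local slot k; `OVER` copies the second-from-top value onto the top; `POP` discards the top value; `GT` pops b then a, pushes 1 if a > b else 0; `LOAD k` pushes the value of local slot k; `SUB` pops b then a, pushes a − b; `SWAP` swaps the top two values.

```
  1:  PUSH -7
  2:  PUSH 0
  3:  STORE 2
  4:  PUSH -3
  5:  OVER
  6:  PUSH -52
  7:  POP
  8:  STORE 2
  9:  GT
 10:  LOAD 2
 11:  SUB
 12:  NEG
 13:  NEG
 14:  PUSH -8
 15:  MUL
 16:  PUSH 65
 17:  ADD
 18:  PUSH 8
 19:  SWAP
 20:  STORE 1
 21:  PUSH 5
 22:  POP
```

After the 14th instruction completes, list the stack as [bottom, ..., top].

PUSH -7   [-7]
PUSH 0    [-7, 0]
STORE 2   [-7]
PUSH -3   [-7, -3]
OVER      [-7, -3, -7]
PUSH -52  [-7, -3, -7, -52]
POP       [-7, -3, -7]
STORE 2   [-7, -3]
GT        [0]
LOAD 2    [0, -7]
SUB       [7]
NEG       [-7]
NEG       [7]
PUSH -8   [7, -8]

[7, -8]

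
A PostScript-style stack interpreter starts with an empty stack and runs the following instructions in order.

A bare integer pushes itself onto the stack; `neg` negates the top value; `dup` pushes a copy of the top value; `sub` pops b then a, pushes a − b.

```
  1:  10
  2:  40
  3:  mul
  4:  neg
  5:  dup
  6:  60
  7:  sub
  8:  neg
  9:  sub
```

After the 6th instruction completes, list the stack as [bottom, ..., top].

[-400, -400, 60]

10  → 10
40  → 10 40
mul → 400
neg → -400
dup → -400 -400
60  → -400 -400 60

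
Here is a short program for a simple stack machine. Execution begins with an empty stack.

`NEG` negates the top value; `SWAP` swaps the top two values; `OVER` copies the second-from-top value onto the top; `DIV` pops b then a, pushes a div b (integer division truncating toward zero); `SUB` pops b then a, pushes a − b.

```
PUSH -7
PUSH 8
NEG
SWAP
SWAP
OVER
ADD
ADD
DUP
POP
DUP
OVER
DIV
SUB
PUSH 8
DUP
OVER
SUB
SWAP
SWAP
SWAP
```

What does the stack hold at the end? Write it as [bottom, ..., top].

[-23, 0, 8]

PUSH -7 -> -7
PUSH 8  -> -7 8
NEG     -> -7 -8
SWAP    -> -8 -7
SWAP    -> -7 -8
OVER    -> -7 -8 -7
ADD     -> -7 -15
ADD     -> -22
DUP     -> -22 -22
POP     -> -22
DUP     -> -22 -22
OVER    -> -22 -22 -22
DIV     -> -22 1
SUB     -> -23
PUSH 8  -> -23 8
DUP     -> -23 8 8
OVER    -> -23 8 8 8
SUB     -> -23 8 0
SWAP    -> -23 0 8
SWAP    -> -23 8 0
SWAP    -> -23 0 8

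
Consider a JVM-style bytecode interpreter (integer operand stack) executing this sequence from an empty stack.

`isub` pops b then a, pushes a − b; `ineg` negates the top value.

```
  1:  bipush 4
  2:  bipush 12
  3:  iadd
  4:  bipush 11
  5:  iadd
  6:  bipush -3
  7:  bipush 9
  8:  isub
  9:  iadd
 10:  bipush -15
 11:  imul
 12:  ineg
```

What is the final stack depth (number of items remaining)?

bipush 4   -> [4]
bipush 12  -> [4, 12]
iadd       -> [16]
bipush 11  -> [16, 11]
iadd       -> [27]
bipush -3  -> [27, -3]
bipush 9   -> [27, -3, 9]
isub       -> [27, -12]
iadd       -> [15]
bipush -15 -> [15, -15]
imul       -> [-225]
ineg       -> [225]

1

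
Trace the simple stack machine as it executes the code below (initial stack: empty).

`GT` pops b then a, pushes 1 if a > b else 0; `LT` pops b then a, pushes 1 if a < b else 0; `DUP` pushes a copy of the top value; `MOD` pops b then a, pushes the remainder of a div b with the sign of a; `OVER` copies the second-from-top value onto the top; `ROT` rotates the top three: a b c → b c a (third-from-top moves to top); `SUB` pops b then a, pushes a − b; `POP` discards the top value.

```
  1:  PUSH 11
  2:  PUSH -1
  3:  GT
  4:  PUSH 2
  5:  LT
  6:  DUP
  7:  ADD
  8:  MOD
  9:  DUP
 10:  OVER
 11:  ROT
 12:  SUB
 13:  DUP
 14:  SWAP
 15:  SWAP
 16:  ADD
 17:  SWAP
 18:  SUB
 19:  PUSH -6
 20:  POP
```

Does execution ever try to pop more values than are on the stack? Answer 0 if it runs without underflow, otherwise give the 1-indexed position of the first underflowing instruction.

PUSH 11 -> 11
PUSH -1 -> 11 -1
GT      -> 1
PUSH 2  -> 1 2
LT      -> 1
DUP     -> 1 1
ADD     -> 2
MOD  — needs 2 operands, stack has 1 → underflow

8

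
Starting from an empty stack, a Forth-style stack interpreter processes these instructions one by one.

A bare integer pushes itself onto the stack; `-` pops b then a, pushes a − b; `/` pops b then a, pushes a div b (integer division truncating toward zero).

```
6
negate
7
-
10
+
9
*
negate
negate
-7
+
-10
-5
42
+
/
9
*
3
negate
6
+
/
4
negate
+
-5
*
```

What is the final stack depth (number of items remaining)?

2

6      → [6]
negate → [-6]
7      → [-6, 7]
-      → [-13]
10     → [-13, 10]
+      → [-3]
9      → [-3, 9]
*      → [-27]
negate → [27]
negate → [-27]
-7     → [-27, -7]
+      → [-34]
-10    → [-34, -10]
-5     → [-34, -10, -5]
42     → [-34, -10, -5, 42]
+      → [-34, -10, 37]
/      → [-34, 0]
9      → [-34, 0, 9]
*      → [-34, 0]
3      → [-34, 0, 3]
negate → [-34, 0, -3]
6      → [-34, 0, -3, 6]
+      → [-34, 0, 3]
/      → [-34, 0]
4      → [-34, 0, 4]
negate → [-34, 0, -4]
+      → [-34, -4]
-5     → [-34, -4, -5]
*      → [-34, 20]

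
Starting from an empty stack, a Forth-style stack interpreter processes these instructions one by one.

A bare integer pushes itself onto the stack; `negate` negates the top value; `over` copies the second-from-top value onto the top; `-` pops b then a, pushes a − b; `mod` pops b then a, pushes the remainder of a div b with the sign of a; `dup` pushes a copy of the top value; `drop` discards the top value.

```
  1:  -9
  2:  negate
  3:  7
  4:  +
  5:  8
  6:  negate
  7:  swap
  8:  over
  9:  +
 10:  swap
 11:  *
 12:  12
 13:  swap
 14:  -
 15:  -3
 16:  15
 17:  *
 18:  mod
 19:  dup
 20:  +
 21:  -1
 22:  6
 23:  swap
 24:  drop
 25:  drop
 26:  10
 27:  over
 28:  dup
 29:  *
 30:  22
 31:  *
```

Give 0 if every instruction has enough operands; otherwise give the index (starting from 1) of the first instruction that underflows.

-9     → -9
negate → 9
7      → 9 7
+      → 16
8      → 16 8
negate → 16 -8
swap   → -8 16
over   → -8 16 -8
+      → -8 8
swap   → 8 -8
*      → -64
12     → -64 12
swap   → 12 -64
-      → 76
-3     → 76 -3
15     → 76 -3 15
*      → 76 -45
mod    → 31
dup    → 31 31
+      → 62
-1     → 62 -1
6      → 62 -1 6
swap   → 62 6 -1
drop   → 62 6
drop   → 62
10     → 62 10
over   → 62 10 62
dup    → 62 10 62 62
*      → 62 10 3844
22     → 62 10 3844 22
*      → 62 10 84568

0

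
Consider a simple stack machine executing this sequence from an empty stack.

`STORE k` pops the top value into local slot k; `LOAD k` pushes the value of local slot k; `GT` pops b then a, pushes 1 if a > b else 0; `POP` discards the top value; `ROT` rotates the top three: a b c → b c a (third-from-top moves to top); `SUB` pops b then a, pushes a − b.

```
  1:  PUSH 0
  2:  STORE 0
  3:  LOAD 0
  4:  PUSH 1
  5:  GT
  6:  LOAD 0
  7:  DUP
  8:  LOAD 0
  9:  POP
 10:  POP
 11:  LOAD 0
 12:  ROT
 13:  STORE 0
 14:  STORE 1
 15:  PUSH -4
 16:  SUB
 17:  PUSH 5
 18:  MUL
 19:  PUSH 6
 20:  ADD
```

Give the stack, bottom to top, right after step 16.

[4]

PUSH 0   0
STORE 0  (empty)
LOAD 0   0
PUSH 1   0 1
GT       0
LOAD 0   0 0
DUP      0 0 0
LOAD 0   0 0 0 0
POP      0 0 0
POP      0 0
LOAD 0   0 0 0
ROT      0 0 0
STORE 0  0 0
STORE 1  0
PUSH -4  0 -4
SUB      4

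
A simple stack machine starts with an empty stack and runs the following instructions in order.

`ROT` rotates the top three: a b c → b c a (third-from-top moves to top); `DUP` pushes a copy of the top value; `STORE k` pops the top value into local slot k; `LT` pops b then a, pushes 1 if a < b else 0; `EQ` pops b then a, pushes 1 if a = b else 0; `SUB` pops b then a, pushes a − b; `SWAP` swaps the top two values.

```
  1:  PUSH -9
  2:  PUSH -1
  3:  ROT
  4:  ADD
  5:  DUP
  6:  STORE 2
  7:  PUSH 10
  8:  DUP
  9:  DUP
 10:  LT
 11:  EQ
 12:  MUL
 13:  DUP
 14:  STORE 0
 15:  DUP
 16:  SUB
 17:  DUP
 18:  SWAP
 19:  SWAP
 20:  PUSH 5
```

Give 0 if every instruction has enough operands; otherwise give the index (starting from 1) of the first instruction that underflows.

PUSH -9 : -9
PUSH -1 : -9 -1
ROT  — needs 3 operands, stack has 2 → underflow

3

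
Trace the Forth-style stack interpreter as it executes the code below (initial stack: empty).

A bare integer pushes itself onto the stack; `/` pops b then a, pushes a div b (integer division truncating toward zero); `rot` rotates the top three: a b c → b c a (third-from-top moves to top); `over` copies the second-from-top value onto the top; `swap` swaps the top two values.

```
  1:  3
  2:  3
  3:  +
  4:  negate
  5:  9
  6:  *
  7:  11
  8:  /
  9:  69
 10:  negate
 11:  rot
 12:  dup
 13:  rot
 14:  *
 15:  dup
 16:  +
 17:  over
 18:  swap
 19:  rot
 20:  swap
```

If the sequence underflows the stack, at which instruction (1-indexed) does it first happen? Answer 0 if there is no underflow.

3      : [3]
3      : [3, 3]
+      : [6]
negate : [-6]
9      : [-6, 9]
*      : [-54]
11     : [-54, 11]
/      : [-4]
69     : [-4, 69]
negate : [-4, -69]
rot  — needs 3 operands, stack has 2 → underflow

11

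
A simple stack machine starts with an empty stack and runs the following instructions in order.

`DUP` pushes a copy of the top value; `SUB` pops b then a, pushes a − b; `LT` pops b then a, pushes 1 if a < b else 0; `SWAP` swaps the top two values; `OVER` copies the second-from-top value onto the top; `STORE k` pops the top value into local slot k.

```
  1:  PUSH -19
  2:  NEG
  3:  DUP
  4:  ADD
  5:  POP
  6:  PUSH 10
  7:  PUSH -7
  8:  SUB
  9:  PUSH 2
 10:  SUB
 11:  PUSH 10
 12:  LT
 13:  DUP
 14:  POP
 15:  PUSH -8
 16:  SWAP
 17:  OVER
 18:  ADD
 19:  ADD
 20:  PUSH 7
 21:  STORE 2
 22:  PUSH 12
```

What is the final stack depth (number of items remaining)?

2

PUSH -19 : [-19]
NEG      : [19]
DUP      : [19, 19]
ADD      : [38]
POP      : []
PUSH 10  : [10]
PUSH -7  : [10, -7]
SUB      : [17]
PUSH 2   : [17, 2]
SUB      : [15]
PUSH 10  : [15, 10]
LT       : [0]
DUP      : [0, 0]
POP      : [0]
PUSH -8  : [0, -8]
SWAP     : [-8, 0]
OVER     : [-8, 0, -8]
ADD      : [-8, -8]
ADD      : [-16]
PUSH 7   : [-16, 7]
STORE 2  : [-16]
PUSH 12  : [-16, 12]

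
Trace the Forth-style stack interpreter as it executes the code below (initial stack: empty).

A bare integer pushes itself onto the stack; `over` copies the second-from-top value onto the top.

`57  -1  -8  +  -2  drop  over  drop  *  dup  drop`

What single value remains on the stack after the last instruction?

-513

57    57
-1    57 -1
-8    57 -1 -8
+     57 -9
-2    57 -9 -2
drop  57 -9
over  57 -9 57
drop  57 -9
*     -513
dup   -513 -513
drop  -513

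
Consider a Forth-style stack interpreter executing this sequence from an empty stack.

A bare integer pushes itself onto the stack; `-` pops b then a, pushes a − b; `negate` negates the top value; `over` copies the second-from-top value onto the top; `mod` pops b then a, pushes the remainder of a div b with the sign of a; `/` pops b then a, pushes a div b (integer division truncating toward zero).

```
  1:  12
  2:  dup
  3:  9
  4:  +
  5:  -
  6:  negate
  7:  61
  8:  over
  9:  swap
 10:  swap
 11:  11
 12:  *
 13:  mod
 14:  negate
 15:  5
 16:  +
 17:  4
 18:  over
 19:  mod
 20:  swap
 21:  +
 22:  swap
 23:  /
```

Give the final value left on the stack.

12     → [12]
dup    → [12, 12]
9      → [12, 12, 9]
+      → [12, 21]
-      → [-9]
negate → [9]
61     → [9, 61]
over   → [9, 61, 9]
swap   → [9, 9, 61]
swap   → [9, 61, 9]
11     → [9, 61, 9, 11]
*      → [9, 61, 99]
mod    → [9, 61]
negate → [9, -61]
5      → [9, -61, 5]
+      → [9, -56]
4      → [9, -56, 4]
over   → [9, -56, 4, -56]
mod    → [9, -56, 4]
swap   → [9, 4, -56]
+      → [9, -52]
swap   → [-52, 9]
/      → [-5]

-5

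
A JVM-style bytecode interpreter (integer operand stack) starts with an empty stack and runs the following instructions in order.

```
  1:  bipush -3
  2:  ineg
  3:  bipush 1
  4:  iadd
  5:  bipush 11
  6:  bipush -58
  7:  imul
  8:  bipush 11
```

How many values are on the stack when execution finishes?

3

bipush -3  → -3
ineg       → 3
bipush 1   → 3 1
iadd       → 4
bipush 11  → 4 11
bipush -58 → 4 11 -58
imul       → 4 -638
bipush 11  → 4 -638 11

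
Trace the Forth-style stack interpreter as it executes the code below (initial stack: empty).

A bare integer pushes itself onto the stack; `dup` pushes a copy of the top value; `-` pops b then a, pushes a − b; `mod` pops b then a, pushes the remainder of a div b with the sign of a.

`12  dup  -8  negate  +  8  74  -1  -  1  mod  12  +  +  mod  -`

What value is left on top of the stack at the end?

12     -> 12
dup    -> 12 12
-8     -> 12 12 -8
negate -> 12 12 8
+      -> 12 20
8      -> 12 20 8
74     -> 12 20 8 74
-1     -> 12 20 8 74 -1
-      -> 12 20 8 75
1      -> 12 20 8 75 1
mod    -> 12 20 8 0
12     -> 12 20 8 0 12
+      -> 12 20 8 12
+      -> 12 20 20
mod    -> 12 0
-      -> 12

12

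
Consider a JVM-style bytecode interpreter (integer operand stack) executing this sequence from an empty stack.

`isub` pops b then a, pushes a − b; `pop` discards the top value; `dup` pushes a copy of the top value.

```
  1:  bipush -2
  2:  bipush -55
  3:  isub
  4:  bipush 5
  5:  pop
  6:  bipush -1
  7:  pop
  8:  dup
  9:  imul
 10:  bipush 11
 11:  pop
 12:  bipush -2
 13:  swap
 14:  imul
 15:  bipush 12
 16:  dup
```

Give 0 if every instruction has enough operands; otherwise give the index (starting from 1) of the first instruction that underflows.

bipush -2   [-2]
bipush -55  [-2, -55]
isub        [53]
bipush 5    [53, 5]
pop         [53]
bipush -1   [53, -1]
pop         [53]
dup         [53, 53]
imul        [2809]
bipush 11   [2809, 11]
pop         [2809]
bipush -2   [2809, -2]
swap        [-2, 2809]
imul        [-5618]
bipush 12   [-5618, 12]
dup         [-5618, 12, 12]

0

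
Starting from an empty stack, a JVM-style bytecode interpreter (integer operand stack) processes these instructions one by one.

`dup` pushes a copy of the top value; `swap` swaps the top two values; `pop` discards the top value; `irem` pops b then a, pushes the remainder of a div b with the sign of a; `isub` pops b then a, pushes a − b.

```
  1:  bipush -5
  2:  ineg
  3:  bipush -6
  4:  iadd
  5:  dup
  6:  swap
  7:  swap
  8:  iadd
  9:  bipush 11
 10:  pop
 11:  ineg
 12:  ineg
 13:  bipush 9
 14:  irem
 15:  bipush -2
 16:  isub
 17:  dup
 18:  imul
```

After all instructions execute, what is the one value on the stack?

bipush -5  [-5]
ineg       [5]
bipush -6  [5, -6]
iadd       [-1]
dup        [-1, -1]
swap       [-1, -1]
swap       [-1, -1]
iadd       [-2]
bipush 11  [-2, 11]
pop        [-2]
ineg       [2]
ineg       [-2]
bipush 9   [-2, 9]
irem       [-2]
bipush -2  [-2, -2]
isub       [0]
dup        [0, 0]
imul       [0]

0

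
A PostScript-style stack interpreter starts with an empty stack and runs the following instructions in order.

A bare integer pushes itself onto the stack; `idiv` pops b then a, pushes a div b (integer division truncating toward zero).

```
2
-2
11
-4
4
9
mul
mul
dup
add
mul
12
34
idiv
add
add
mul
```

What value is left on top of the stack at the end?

-6340

2    : 2
-2   : 2 -2
11   : 2 -2 11
-4   : 2 -2 11 -4
4    : 2 -2 11 -4 4
9    : 2 -2 11 -4 4 9
mul  : 2 -2 11 -4 36
mul  : 2 -2 11 -144
dup  : 2 -2 11 -144 -144
add  : 2 -2 11 -288
mul  : 2 -2 -3168
12   : 2 -2 -3168 12
34   : 2 -2 -3168 12 34
idiv : 2 -2 -3168 0
add  : 2 -2 -3168
add  : 2 -3170
mul  : -6340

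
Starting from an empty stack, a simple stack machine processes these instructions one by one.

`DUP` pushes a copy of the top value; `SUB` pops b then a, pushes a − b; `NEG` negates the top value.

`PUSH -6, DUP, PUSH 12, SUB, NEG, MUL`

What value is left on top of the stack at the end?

PUSH -6 -> [-6]
DUP     -> [-6, -6]
PUSH 12 -> [-6, -6, 12]
SUB     -> [-6, -18]
NEG     -> [-6, 18]
MUL     -> [-108]

-108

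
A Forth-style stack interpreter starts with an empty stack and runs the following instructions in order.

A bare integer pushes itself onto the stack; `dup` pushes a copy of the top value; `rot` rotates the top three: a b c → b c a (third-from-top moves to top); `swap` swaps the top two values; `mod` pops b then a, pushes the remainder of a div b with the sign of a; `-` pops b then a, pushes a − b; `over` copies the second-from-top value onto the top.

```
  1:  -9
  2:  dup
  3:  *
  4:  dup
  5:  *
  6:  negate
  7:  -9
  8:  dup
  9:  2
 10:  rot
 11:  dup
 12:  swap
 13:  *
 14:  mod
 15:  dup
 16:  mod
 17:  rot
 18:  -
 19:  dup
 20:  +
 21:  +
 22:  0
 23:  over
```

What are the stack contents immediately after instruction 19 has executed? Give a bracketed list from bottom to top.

[-9, 6561, 6561]

-9     -> [-9]
dup    -> [-9, -9]
*      -> [81]
dup    -> [81, 81]
*      -> [6561]
negate -> [-6561]
-9     -> [-6561, -9]
dup    -> [-6561, -9, -9]
2      -> [-6561, -9, -9, 2]
rot    -> [-6561, -9, 2, -9]
dup    -> [-6561, -9, 2, -9, -9]
swap   -> [-6561, -9, 2, -9, -9]
*      -> [-6561, -9, 2, 81]
mod    -> [-6561, -9, 2]
dup    -> [-6561, -9, 2, 2]
mod    -> [-6561, -9, 0]
rot    -> [-9, 0, -6561]
-      -> [-9, 6561]
dup    -> [-9, 6561, 6561]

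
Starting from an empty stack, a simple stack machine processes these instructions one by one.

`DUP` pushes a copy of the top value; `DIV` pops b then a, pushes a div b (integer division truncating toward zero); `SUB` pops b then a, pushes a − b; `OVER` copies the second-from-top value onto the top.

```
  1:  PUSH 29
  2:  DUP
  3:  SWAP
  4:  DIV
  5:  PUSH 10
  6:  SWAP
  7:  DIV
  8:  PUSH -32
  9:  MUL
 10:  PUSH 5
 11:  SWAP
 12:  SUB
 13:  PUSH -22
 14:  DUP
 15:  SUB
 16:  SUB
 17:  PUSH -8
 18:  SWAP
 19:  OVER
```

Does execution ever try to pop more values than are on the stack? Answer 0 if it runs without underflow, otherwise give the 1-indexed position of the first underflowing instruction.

PUSH 29  : [29]
DUP      : [29, 29]
SWAP     : [29, 29]
DIV      : [1]
PUSH 10  : [1, 10]
SWAP     : [10, 1]
DIV      : [10]
PUSH -32 : [10, -32]
MUL      : [-320]
PUSH 5   : [-320, 5]
SWAP     : [5, -320]
SUB      : [325]
PUSH -22 : [325, -22]
DUP      : [325, -22, -22]
SUB      : [325, 0]
SUB      : [325]
PUSH -8  : [325, -8]
SWAP     : [-8, 325]
OVER     : [-8, 325, -8]

0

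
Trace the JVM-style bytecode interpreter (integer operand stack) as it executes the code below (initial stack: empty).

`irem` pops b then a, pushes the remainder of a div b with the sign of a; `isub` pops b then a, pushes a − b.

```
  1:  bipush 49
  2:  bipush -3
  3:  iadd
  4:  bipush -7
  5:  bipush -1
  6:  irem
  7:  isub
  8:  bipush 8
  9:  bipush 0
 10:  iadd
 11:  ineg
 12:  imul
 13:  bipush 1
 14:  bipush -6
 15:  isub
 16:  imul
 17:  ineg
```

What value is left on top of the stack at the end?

2576

bipush 49 -> [49]
bipush -3 -> [49, -3]
iadd      -> [46]
bipush -7 -> [46, -7]
bipush -1 -> [46, -7, -1]
irem      -> [46, 0]
isub      -> [46]
bipush 8  -> [46, 8]
bipush 0  -> [46, 8, 0]
iadd      -> [46, 8]
ineg      -> [46, -8]
imul      -> [-368]
bipush 1  -> [-368, 1]
bipush -6 -> [-368, 1, -6]
isub      -> [-368, 7]
imul      -> [-2576]
ineg      -> [2576]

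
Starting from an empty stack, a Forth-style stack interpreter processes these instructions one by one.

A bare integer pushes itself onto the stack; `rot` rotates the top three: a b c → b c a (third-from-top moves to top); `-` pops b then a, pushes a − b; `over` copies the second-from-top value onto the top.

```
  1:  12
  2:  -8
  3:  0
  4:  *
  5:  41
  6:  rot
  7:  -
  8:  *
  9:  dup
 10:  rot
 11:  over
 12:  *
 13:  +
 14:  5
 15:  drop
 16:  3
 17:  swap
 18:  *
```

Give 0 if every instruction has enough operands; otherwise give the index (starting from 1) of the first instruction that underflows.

10

12  -> [12]
-8  -> [12, -8]
0   -> [12, -8, 0]
*   -> [12, 0]
41  -> [12, 0, 41]
rot -> [0, 41, 12]
-   -> [0, 29]
*   -> [0]
dup -> [0, 0]
rot  — needs 3 operands, stack has 2 → underflow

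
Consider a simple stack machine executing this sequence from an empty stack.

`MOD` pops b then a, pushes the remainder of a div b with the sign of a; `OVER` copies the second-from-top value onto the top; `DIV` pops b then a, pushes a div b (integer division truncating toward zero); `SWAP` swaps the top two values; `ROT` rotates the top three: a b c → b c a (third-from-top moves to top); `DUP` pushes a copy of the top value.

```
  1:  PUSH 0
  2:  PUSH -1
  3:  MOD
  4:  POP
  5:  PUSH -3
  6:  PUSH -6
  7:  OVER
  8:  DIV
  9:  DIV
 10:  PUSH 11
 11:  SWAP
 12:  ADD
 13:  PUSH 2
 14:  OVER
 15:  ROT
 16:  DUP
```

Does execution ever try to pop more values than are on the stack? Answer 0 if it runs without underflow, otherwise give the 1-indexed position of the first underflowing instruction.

0

PUSH 0   [0]
PUSH -1  [0, -1]
MOD      [0]
POP      []
PUSH -3  [-3]
PUSH -6  [-3, -6]
OVER     [-3, -6, -3]
DIV      [-3, 2]
DIV      [-1]
PUSH 11  [-1, 11]
SWAP     [11, -1]
ADD      [10]
PUSH 2   [10, 2]
OVER     [10, 2, 10]
ROT      [2, 10, 10]
DUP      [2, 10, 10, 10]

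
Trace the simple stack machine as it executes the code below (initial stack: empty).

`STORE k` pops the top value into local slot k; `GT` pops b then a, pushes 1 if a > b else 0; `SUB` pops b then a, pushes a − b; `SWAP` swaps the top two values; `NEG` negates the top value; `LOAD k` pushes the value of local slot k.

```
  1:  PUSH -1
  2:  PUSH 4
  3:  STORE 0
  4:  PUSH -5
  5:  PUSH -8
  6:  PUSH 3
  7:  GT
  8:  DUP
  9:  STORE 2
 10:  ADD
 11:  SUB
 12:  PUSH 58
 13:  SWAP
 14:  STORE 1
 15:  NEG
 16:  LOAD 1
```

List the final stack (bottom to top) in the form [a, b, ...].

PUSH -1 → [-1]
PUSH 4  → [-1, 4]
STORE 0 → [-1]
PUSH -5 → [-1, -5]
PUSH -8 → [-1, -5, -8]
PUSH 3  → [-1, -5, -8, 3]
GT      → [-1, -5, 0]
DUP     → [-1, -5, 0, 0]
STORE 2 → [-1, -5, 0]
ADD     → [-1, -5]
SUB     → [4]
PUSH 58 → [4, 58]
SWAP    → [58, 4]
STORE 1 → [58]
NEG     → [-58]
LOAD 1  → [-58, 4]

[-58, 4]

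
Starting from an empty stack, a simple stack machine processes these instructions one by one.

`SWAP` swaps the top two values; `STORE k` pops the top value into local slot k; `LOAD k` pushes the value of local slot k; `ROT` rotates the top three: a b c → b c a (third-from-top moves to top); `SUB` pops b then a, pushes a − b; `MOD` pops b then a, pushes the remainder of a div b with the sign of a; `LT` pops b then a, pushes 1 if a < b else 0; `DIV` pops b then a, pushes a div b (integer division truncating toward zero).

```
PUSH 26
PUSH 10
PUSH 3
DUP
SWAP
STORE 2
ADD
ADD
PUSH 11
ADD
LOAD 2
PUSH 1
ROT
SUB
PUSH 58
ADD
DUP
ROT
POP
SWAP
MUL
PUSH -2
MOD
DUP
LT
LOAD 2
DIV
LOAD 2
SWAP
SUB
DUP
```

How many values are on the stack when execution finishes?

2

PUSH 26 -> [26]
PUSH 10 -> [26, 10]
PUSH 3  -> [26, 10, 3]
DUP     -> [26, 10, 3, 3]
SWAP    -> [26, 10, 3, 3]
STORE 2 -> [26, 10, 3]
ADD     -> [26, 13]
ADD     -> [39]
PUSH 11 -> [39, 11]
ADD     -> [50]
LOAD 2  -> [50, 3]
PUSH 1  -> [50, 3, 1]
ROT     -> [3, 1, 50]
SUB     -> [3, -49]
PUSH 58 -> [3, -49, 58]
ADD     -> [3, 9]
DUP     -> [3, 9, 9]
ROT     -> [9, 9, 3]
POP     -> [9, 9]
SWAP    -> [9, 9]
MUL     -> [81]
PUSH -2 -> [81, -2]
MOD     -> [1]
DUP     -> [1, 1]
LT      -> [0]
LOAD 2  -> [0, 3]
DIV     -> [0]
LOAD 2  -> [0, 3]
SWAP    -> [3, 0]
SUB     -> [3]
DUP     -> [3, 3]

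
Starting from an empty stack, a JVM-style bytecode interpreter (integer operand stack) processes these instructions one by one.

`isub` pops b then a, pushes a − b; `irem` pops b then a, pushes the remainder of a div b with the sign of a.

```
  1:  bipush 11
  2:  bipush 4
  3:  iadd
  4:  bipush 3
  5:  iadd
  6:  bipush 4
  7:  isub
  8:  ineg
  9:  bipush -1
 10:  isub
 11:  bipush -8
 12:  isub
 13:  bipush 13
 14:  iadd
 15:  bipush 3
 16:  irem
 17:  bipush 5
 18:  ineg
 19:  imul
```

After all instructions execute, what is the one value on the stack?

bipush 11 → 11
bipush 4  → 11 4
iadd      → 15
bipush 3  → 15 3
iadd      → 18
bipush 4  → 18 4
isub      → 14
ineg      → -14
bipush -1 → -14 -1
isub      → -13
bipush -8 → -13 -8
isub      → -5
bipush 13 → -5 13
iadd      → 8
bipush 3  → 8 3
irem      → 2
bipush 5  → 2 5
ineg      → 2 -5
imul      → -10

-10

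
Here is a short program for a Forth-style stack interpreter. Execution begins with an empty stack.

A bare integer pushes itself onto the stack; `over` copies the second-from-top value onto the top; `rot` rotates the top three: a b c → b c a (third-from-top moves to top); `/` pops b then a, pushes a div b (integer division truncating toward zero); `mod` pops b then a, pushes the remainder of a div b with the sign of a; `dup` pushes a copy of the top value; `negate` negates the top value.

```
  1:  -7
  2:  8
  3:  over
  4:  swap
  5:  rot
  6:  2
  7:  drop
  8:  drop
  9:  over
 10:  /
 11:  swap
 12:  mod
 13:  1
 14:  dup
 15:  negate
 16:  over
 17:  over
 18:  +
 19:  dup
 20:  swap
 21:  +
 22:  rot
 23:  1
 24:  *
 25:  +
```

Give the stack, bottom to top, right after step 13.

-7    -7
8     -7 8
over  -7 8 -7
swap  -7 -7 8
rot   -7 8 -7
2     -7 8 -7 2
drop  -7 8 -7
drop  -7 8
over  -7 8 -7
/     -7 -1
swap  -1 -7
mod   -1
1     -1 1

[-1, 1]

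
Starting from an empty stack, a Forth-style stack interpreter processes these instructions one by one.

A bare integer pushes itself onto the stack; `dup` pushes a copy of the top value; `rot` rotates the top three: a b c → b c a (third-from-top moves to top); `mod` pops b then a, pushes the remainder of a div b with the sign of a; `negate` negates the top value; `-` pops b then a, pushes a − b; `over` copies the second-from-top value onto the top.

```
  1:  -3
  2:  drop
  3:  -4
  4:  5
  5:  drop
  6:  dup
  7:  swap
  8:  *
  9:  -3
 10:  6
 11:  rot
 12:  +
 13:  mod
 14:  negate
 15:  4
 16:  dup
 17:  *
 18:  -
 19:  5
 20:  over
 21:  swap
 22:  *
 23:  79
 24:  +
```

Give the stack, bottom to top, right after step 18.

[-13]

-3     -> [-3]
drop   -> []
-4     -> [-4]
5      -> [-4, 5]
drop   -> [-4]
dup    -> [-4, -4]
swap   -> [-4, -4]
*      -> [16]
-3     -> [16, -3]
6      -> [16, -3, 6]
rot    -> [-3, 6, 16]
+      -> [-3, 22]
mod    -> [-3]
negate -> [3]
4      -> [3, 4]
dup    -> [3, 4, 4]
*      -> [3, 16]
-      -> [-13]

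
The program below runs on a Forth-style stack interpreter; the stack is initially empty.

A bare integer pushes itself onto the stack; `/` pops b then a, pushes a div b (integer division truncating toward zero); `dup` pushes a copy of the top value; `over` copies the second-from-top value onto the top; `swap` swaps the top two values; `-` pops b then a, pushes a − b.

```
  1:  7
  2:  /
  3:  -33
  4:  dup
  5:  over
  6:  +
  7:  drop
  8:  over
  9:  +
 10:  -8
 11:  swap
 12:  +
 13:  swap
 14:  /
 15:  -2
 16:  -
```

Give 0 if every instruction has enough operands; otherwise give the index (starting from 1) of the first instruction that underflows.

2

7 : [7]
/  — needs 2 operands, stack has 1 → underflow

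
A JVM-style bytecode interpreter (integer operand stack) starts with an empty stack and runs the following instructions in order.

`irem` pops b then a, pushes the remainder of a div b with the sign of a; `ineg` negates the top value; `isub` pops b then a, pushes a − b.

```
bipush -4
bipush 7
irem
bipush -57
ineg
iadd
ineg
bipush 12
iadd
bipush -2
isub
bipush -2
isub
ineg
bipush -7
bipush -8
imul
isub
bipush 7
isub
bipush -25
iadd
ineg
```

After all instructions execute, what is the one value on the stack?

51

bipush -4  : [-4]
bipush 7   : [-4, 7]
irem       : [-4]
bipush -57 : [-4, -57]
ineg       : [-4, 57]
iadd       : [53]
ineg       : [-53]
bipush 12  : [-53, 12]
iadd       : [-41]
bipush -2  : [-41, -2]
isub       : [-39]
bipush -2  : [-39, -2]
isub       : [-37]
ineg       : [37]
bipush -7  : [37, -7]
bipush -8  : [37, -7, -8]
imul       : [37, 56]
isub       : [-19]
bipush 7   : [-19, 7]
isub       : [-26]
bipush -25 : [-26, -25]
iadd       : [-51]
ineg       : [51]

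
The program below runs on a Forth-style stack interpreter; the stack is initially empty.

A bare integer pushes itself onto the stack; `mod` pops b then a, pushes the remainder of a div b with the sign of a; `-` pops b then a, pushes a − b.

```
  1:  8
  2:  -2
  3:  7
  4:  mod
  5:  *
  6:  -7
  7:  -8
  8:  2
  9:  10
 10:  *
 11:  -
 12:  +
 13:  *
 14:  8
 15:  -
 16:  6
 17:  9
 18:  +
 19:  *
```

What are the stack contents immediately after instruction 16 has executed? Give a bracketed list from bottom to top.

[552, 6]

8    [8]
-2   [8, -2]
7    [8, -2, 7]
mod  [8, -2]
*    [-16]
-7   [-16, -7]
-8   [-16, -7, -8]
2    [-16, -7, -8, 2]
10   [-16, -7, -8, 2, 10]
*    [-16, -7, -8, 20]
-    [-16, -7, -28]
+    [-16, -35]
*    [560]
8    [560, 8]
-    [552]
6    [552, 6]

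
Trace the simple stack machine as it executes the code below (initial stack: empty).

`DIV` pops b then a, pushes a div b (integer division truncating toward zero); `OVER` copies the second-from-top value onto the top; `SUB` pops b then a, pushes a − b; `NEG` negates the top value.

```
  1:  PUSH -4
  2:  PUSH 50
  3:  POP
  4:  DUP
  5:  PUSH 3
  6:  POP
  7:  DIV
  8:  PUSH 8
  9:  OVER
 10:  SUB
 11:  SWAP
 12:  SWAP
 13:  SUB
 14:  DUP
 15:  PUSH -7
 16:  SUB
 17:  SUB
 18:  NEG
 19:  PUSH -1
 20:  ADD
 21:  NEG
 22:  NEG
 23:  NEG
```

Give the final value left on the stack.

-6

PUSH -4 → [-4]
PUSH 50 → [-4, 50]
POP     → [-4]
DUP     → [-4, -4]
PUSH 3  → [-4, -4, 3]
POP     → [-4, -4]
DIV     → [1]
PUSH 8  → [1, 8]
OVER    → [1, 8, 1]
SUB     → [1, 7]
SWAP    → [7, 1]
SWAP    → [1, 7]
SUB     → [-6]
DUP     → [-6, -6]
PUSH -7 → [-6, -6, -7]
SUB     → [-6, 1]
SUB     → [-7]
NEG     → [7]
PUSH -1 → [7, -1]
ADD     → [6]
NEG     → [-6]
NEG     → [6]
NEG     → [-6]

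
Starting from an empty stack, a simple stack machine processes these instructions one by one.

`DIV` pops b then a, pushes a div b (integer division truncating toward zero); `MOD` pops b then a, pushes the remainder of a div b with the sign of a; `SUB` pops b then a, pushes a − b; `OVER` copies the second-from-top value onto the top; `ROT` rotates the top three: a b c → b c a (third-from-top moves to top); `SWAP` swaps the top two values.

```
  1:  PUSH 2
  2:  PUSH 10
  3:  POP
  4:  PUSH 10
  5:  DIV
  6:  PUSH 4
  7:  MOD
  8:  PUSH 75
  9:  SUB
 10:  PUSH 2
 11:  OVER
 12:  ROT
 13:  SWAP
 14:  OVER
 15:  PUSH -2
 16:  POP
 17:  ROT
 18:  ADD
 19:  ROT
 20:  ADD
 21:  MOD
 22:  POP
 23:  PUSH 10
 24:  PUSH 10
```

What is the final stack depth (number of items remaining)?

2

PUSH 2  : 2
PUSH 10 : 2 10
POP     : 2
PUSH 10 : 2 10
DIV     : 0
PUSH 4  : 0 4
MOD     : 0
PUSH 75 : 0 75
SUB     : -75
PUSH 2  : -75 2
OVER    : -75 2 -75
ROT     : 2 -75 -75
SWAP    : 2 -75 -75
OVER    : 2 -75 -75 -75
PUSH -2 : 2 -75 -75 -75 -2
POP     : 2 -75 -75 -75
ROT     : 2 -75 -75 -75
ADD     : 2 -75 -150
ROT     : -75 -150 2
ADD     : -75 -148
MOD     : -75
POP     : (empty)
PUSH 10 : 10
PUSH 10 : 10 10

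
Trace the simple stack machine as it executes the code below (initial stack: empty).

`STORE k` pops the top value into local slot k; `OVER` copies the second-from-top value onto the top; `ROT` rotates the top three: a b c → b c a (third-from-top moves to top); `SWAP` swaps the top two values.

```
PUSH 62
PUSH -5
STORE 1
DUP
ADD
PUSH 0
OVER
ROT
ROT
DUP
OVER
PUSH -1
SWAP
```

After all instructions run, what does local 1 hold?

PUSH 62 : 62
PUSH -5 : 62 -5
STORE 1 : 62
DUP     : 62 62
ADD     : 124
PUSH 0  : 124 0
OVER    : 124 0 124
ROT     : 0 124 124
ROT     : 124 124 0
DUP     : 124 124 0 0
OVER    : 124 124 0 0 0
PUSH -1 : 124 124 0 0 0 -1
SWAP    : 124 124 0 0 -1 0

-5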